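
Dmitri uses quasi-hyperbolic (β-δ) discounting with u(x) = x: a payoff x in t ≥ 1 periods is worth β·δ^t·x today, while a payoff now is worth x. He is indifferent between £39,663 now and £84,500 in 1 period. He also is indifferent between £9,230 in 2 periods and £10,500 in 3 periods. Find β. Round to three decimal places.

β ≈ 0.534

The second indifference involves only future payoffs, so β cancels: β·δ^2·9230 = β·δ^3·10500, giving δ = 9230/10500 = 0.87905.
Substituting δ into 39663 = β·δ·84500: β = 39663/(74279.524) ≈ 0.534.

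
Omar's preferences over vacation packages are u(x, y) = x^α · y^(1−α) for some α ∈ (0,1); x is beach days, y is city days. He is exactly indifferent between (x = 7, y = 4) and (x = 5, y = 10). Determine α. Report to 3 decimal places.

The Cobb–Douglas utilities coincide, so 7^α·4^(1−α) = 5^α·10^(1−α).
Taking logs: α·ln 7 + (1−α)·ln 4 = α·ln 5 + (1−α)·ln 10, i.e. α·0.336472 = (1−α)·0.916291.
With A = 0.336472 and B = 0.916291: α·A = (1−α)·B, so α = B/(A+B) = 0.916291/1.252763 ≈ 0.731.

α ≈ 0.731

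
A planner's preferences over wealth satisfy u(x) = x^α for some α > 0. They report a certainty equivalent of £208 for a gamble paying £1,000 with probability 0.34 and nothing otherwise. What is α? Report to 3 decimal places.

EU(lottery) = 0.34·1000^α + 0.66·0 = 0.34·1000^α.
Setting u(208) equal to that: 208^α = 0.34·1000^α ⇒ (208/1000)^α = 0.34.
α = ln(0.34) / ln(208/1000) = -1.078810/-1.570217 ≈ 0.687.

α ≈ 0.687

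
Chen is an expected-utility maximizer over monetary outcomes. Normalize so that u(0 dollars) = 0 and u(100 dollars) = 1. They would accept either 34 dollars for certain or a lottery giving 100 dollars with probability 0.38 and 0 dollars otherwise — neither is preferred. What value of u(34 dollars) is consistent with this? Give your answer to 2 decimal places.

By the standard-gamble method, u(34 dollars) is just the indifference probability on the best outcome: 0.38.

0.38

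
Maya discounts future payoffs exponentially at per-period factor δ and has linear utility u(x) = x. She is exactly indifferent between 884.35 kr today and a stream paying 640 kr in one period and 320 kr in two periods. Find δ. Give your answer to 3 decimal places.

Present value of the stream is 640·δ + 320·δ². Indifference gives 640δ + 320δ² = 884.35.
So 320δ² + 640δ − 884.35 = 0.
δ = (−640 + √(640² + 4·320·884.35)) / (2·320) = (−640 + √1541568.00) / 640 ≈ 0.940.

δ ≈ 0.940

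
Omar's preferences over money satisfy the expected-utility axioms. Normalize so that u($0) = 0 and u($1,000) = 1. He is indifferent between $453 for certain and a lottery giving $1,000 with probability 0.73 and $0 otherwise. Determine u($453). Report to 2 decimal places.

The indifference gives u($453) = 0.73·u($1,000) + 0.27·u($0) = 0.73·1 + 0.27·0 = 0.73.

0.73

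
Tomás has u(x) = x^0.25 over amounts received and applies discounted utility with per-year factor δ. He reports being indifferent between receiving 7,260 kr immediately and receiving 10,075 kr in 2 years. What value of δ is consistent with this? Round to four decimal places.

The payoff in 2 years is discounted by δ^2, so u(7260) = δ^2·u(10075) and δ^2 = u(7260)/u(10075).
With u(x) = x^0.25: δ^2 = 7260^0.25/10075^0.25 = (7260/10075)^0.25 = 0.92135.
Taking the square root: δ = 0.92135^(1/2) ≈ 0.9599.

δ ≈ 0.9599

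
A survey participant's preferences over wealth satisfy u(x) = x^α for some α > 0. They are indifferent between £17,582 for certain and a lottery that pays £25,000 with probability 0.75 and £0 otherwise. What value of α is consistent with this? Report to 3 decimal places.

α ≈ 0.817

EU(lottery) = 0.75·25000^α + 0.25·0 = 0.75·25000^α.
Equating: 17582^α = 0.75·25000^α, i.e. 0.7033^α = 0.75.
α = ln(0.75) / ln(17582/25000) = -0.287682/-0.352000 ≈ 0.817.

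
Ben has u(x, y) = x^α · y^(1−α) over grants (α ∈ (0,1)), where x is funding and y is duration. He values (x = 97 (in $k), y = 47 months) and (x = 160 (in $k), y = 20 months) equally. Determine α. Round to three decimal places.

α ≈ 0.631

The Cobb–Douglas utilities coincide, so 97^α·47^(1−α) = 160^α·20^(1−α).
(97/160)^α = (20/47)^(1−α); take logs: α·ln(97/160) = (1−α)·ln(20/47), i.e. α·-0.500463 = (1−α)·-0.854415.
With A = -0.500463 and B = -0.854415: α·A = (1−α)·B, so α = B/(A+B) = -0.854415/-1.354878 ≈ 0.631.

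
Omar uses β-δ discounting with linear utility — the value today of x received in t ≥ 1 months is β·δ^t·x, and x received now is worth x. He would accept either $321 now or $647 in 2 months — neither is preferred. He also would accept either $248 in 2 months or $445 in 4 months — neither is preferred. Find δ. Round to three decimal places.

Both payoffs in the second observation are in the future, so β drops out: δ^2·248 = δ^4·445 ⇒ δ^2 = 248/445 = 0.55730, so δ = 0.74653.

δ ≈ 0.747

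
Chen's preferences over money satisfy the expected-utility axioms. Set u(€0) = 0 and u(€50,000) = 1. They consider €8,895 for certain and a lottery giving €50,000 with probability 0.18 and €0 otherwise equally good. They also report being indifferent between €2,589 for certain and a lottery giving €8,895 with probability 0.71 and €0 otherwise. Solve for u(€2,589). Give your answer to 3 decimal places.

0.128

The first gamble pins u(€8,895): it must equal 0.18·1 + 0.82·0 = 0.18.
The second indifference gives u(€2,589) = 0.71·u(€8,895) + 0.29·u(€0) = 0.71·0.18 + 0.29·0.00 = 0.1278.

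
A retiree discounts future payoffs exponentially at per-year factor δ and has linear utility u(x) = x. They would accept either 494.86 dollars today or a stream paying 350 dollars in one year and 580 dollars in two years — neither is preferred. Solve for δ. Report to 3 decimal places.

Present value of the stream is 350·δ + 580·δ². Indifference gives 350δ + 580δ² = 494.86.
So 580δ² + 350δ − 494.86 = 0.
By the quadratic formula (taking the positive root), δ = (−350 + √1270575.20) / 1160 ≈ 0.670.

δ ≈ 0.670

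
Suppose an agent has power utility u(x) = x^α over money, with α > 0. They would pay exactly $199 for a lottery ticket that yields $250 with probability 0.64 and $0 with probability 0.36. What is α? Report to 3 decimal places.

α ≈ 1.956

EU(lottery) = 0.64·250^α + 0.36·0 = 0.64·250^α.
Equating: 199^α = 0.64·250^α, i.e. 0.7960^α = 0.64.
Taking logs: α·ln(199/250) = ln(0.64), so α = -0.446287 / -0.228156 ≈ 1.956.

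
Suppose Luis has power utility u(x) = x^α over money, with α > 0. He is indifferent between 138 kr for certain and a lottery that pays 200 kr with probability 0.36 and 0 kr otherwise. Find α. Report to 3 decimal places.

α ≈ 2.753

The lottery's expected utility is 0.36·u(200) + 0.64·u(0) = 0.36·200^α (since u(0) = 0 for α > 0).
Indifference: 138^α = 0.36·200^α, so (138/200)^α = 0.36.
Take logs: α = ln 0.36 / ln(138/200) ≈ 2.75330.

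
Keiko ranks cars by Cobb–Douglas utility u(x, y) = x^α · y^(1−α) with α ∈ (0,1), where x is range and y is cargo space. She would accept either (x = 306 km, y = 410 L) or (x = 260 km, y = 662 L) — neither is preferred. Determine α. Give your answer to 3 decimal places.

α ≈ 0.746

The Cobb–Douglas utilities coincide, so 306^α·410^(1−α) = 260^α·662^(1−α).
(306/260)^α = (662/410)^(1−α); take logs: α·ln(306/260) = (1−α)·ln(662/410), i.e. α·0.162903 = (1−α)·0.479108.
So α/(1−α) = (0.479108)/(0.162903) = 2.941063, and α = 2.941063/3.941063 ≈ 0.746.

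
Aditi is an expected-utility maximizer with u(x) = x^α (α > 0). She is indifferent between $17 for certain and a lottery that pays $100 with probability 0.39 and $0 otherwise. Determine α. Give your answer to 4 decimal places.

α ≈ 0.5314

EU(lottery) = 0.39·100^α + 0.61·0 = 0.39·100^α.
Indifference: 17^α = 0.39·100^α, so (17/100)^α = 0.39.
α = ln(0.39) / ln(17/100) = -0.9416085/-1.7719568 ≈ 0.5314.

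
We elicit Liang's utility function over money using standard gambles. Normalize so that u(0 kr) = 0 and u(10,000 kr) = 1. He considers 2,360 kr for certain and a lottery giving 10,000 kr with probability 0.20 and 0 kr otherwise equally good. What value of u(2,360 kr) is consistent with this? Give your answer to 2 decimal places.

The indifference gives u(2,360 kr) = 0.20·u(10,000 kr) + 0.80·u(0 kr) = 0.20·1 + 0.80·0 = 0.20.

0.20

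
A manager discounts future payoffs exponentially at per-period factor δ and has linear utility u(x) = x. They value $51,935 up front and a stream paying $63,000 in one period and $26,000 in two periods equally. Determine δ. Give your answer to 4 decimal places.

Present value of the stream is 63000·δ + 26000·δ². Indifference gives 63000δ + 26000δ² = 51935.
That is, 26000δ² + 63000δ − 51935 = 0, a quadratic in δ.
The positive root is δ = [−63000 + √(63000² + 4·26000·51935)] / (2·26000) = (−63000 + 96800.000)/52000 ≈ 0.6500.

δ ≈ 0.6500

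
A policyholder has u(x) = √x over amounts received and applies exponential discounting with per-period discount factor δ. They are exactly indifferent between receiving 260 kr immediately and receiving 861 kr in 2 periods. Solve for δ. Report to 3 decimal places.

δ ≈ 0.741

Equating discounted utilities: u(260) = δ^2·u(861) ⇒ δ^2 = u(260)/u(861).
Since u(x) = √x, δ^2 = √(260/861) = 0.54952.
Hence δ = (0.54952)^(1/2) = 0.74130.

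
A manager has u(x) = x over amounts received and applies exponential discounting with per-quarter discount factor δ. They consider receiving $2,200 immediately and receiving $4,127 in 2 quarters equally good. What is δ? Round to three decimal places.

The payoff in 2 quarters is discounted by δ^2, so u(2200) = δ^2·u(4127) and δ^2 = u(2200)/u(4127).
With u(x) = x: δ^2 = 2200/4127 = 0.53307.
Hence δ = (0.53307)^(1/2) = 0.73012.

δ ≈ 0.730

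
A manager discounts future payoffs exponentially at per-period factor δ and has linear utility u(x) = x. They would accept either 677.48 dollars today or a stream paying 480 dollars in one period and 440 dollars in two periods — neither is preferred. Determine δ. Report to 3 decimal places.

Equating present values: 677.48 = 480δ + 440δ².
So 440δ² + 480δ − 677.48 = 0.
δ = (−480 + √(480² + 4·440·677.48)) / (2·440) = (−480 + √1422764.80) / 880 ≈ 0.810.

δ ≈ 0.810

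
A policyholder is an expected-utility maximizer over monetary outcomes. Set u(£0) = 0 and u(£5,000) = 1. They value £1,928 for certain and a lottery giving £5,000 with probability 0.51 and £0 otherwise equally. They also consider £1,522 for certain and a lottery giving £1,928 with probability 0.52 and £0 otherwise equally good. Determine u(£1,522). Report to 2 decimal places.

0.27

The first gamble pins u(£1,928): it must equal 0.51·1 + 0.49·0 = 0.51.
Chaining: u(£1,522) = 0.52·0.51 + 0.48·0.00 = 0.2652.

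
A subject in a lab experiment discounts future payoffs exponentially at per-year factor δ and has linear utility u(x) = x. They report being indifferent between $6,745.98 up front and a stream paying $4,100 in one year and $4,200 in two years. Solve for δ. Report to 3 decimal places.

δ ≈ 0.870

The stream is worth 4100δ + 4200δ² today, so 4100δ + 4200δ² = 6745.98.
So 4200δ² + 4100δ − 6745.98 = 0.
The positive root is δ = [−4100 + √(4100² + 4·4200·6745.98)] / (2·4200) = (−4100 + 11408.000)/8400 ≈ 0.870.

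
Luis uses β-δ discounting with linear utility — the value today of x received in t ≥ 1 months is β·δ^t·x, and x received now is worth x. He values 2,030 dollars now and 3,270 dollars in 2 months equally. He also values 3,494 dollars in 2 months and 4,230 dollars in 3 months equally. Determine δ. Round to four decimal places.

δ ≈ 0.8260

From the later pair, β·δ^2·3494 = β·δ^3·4230; dividing through, δ = 3494/4230 = 0.82600.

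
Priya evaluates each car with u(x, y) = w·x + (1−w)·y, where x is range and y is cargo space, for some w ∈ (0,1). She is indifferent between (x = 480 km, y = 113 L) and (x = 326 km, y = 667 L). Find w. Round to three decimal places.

Indifference: w·480 + (1−w)·113 = w·326 + (1−w)·667.
Rearranging, 154·w − 554·(1−w) = 0.
So w/(1−w) = 554/154 = 3.5974, giving w = 554/(154+554) = 0.782.

w = 0.782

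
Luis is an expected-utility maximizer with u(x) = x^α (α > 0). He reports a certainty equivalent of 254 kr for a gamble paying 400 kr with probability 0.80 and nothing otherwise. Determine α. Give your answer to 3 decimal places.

α ≈ 0.491

EU(lottery) = 0.80·400^α + 0.20·0 = 0.80·400^α.
Indifference: 254^α = 0.80·400^α, so (254/400)^α = 0.80.
α = ln(0.80) / ln(254/400) = -0.223144/-0.454130 ≈ 0.491.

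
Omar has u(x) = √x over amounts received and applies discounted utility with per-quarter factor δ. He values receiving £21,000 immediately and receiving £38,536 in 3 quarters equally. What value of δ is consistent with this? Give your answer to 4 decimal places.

δ ≈ 0.9038

Indifference means u(21000) = δ^3 · u(38536), so δ^3 = u(21000)/u(38536).
Since u(x) = √x, δ^3 = √(21000/38536) = 0.73820.
So δ = 0.73820^(1/3) ≈ 0.9038.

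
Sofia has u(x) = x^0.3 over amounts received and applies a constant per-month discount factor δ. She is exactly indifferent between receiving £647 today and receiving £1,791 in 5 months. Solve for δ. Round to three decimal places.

δ ≈ 0.941

Indifference means u(647) = δ^5 · u(1791), so δ^5 = u(647)/u(1791).
With u(x) = x^0.3: δ^5 = 647^0.3/1791^0.3 = (647/1791)^0.3 = 0.73679.
Taking the 5th root: δ = 0.73679^(1/5) ≈ 0.941.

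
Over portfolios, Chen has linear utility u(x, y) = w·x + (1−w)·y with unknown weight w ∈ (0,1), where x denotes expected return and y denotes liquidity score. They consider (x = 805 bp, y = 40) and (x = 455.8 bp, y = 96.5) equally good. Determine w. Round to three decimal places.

u(805,40) = u(455.8,96.5) means w·805 + (1−w)·40 = w·455.8 + (1−w)·96.5.
Rearranging, 349.2·w − 56.5·(1−w) = 0.
So w/(1−w) = 56.5/349.2 = 0.1618, giving w = 56.5/(349.2+56.5) = 0.139.

w = 0.139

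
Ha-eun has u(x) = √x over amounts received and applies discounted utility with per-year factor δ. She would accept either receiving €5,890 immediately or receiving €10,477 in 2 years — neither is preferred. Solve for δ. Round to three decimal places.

Indifference means u(5890) = δ^2 · u(10477), so δ^2 = u(5890)/u(10477).
Since u(x) = √x, δ^2 = √(5890/10477) = 0.74979.
Hence δ = (0.74979)^(1/2) = 0.86590.

δ ≈ 0.866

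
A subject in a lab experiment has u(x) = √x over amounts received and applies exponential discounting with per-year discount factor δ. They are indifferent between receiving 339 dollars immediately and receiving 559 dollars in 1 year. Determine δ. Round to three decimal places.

Indifference means u(339) = δ · u(559), so δ = u(339)/u(559).
Since u(x) = √x, δ = √(339/559) = 0.77874.

δ ≈ 0.779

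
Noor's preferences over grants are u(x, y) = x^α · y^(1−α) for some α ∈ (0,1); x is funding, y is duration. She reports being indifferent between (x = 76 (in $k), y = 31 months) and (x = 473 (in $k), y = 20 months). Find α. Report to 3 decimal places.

Set the two utilities equal: 76^α·31^(1−α) = 473^α·20^(1−α).
Taking logs: α·ln 76 + (1−α)·ln 31 = α·ln 473 + (1−α)·ln 20, i.e. α·-1.828362 = (1−α)·-0.438255.
With A = -1.828362 and B = -0.438255: α·A = (1−α)·B, so α = B/(A+B) = -0.438255/-2.266617 ≈ 0.193.

α ≈ 0.193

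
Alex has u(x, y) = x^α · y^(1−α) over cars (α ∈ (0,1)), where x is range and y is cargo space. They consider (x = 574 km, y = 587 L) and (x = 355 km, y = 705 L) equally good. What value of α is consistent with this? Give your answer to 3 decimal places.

α ≈ 0.276

Indifference: 574^α · 587^(1−α) = 355^α · 705^(1−α).
Rearrange to (574/355)^α = (705/587)^(1−α) and take logs: α·0.480512 = (1−α)·0.183173.
So α/(1−α) = (0.183173)/(0.480512) = 0.381204, and α = 0.381204/1.381204 ≈ 0.276.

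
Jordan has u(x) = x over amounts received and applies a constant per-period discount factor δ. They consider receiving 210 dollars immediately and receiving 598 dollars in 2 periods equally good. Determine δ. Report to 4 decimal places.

δ ≈ 0.5926

Equating discounted utilities: u(210) = δ^2·u(598) ⇒ δ^2 = u(210)/u(598).
With u(x) = x: δ^2 = 210/598 = 0.35117.
So δ = 0.35117^(1/2) ≈ 0.5926.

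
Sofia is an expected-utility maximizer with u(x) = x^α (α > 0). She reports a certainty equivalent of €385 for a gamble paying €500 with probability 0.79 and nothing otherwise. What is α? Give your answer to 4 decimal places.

EU(lottery) = 0.79·500^α + 0.21·0 = 0.79·500^α.
Equating: 385^α = 0.79·500^α, i.e. 0.7700^α = 0.79.
α = ln(0.79) / ln(385/500) = -0.2357223/-0.2613648 ≈ 0.9019.

α ≈ 0.9019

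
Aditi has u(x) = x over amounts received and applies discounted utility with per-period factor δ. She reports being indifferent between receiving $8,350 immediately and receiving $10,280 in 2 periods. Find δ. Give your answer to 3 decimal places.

Indifference means u(8350) = δ^2 · u(10280), so δ^2 = u(8350)/u(10280).
With u(x) = x: δ^2 = 8350/10280 = 0.81226.
Hence δ = (0.81226)^(1/2) = 0.90125.

δ ≈ 0.901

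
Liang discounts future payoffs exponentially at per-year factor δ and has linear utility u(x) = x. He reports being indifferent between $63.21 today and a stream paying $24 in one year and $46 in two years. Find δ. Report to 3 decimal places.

Present value of the stream is 24·δ + 46·δ². Indifference gives 24δ + 46δ² = 63.21.
That is, 46δ² + 24δ − 63.21 = 0, a quadratic in δ.
The positive root is δ = [−24 + √(24² + 4·46·63.21)] / (2·46) = (−24 + 110.484)/92 ≈ 0.940.

δ ≈ 0.940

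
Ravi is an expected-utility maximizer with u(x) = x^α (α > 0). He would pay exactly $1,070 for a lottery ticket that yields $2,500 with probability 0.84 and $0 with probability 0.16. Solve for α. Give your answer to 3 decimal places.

EU(lottery) = 0.84·2500^α + 0.16·0 = 0.84·2500^α.
Equating: 1070^α = 0.84·2500^α, i.e. 0.4280^α = 0.84.
Taking logs: α·ln(1070/2500) = ln(0.84), so α = -0.174353 / -0.848632 ≈ 0.205.

α ≈ 0.205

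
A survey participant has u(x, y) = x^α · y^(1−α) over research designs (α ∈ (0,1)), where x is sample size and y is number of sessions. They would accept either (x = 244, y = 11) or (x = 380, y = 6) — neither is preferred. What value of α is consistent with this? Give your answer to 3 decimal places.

Indifference: 244^α · 11^(1−α) = 380^α · 6^(1−α).
Rearrange to (244/380)^α = (6/11)^(1−α) and take logs: α·-0.443003 = (1−α)·-0.606136.
With A = -0.443003 and B = -0.606136: α·A = (1−α)·B, so α = B/(A+B) = -0.606136/-1.049139 ≈ 0.578.

α ≈ 0.578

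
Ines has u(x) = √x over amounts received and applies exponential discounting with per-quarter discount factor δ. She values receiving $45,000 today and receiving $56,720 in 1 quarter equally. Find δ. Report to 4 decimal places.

Equating discounted utilities: u(45000) = δ·u(56720) ⇒ δ = u(45000)/u(56720).
Since u(x) = √x, δ = √(45000/56720) = 0.89071.

δ ≈ 0.8907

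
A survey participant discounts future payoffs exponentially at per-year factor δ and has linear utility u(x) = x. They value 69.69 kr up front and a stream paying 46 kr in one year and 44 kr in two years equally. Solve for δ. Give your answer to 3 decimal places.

Equating present values: 69.69 = 46δ + 44δ².
That is, 44δ² + 46δ − 69.69 = 0, a quadratic in δ.
By the quadratic formula (taking the positive root), δ = (−46 + √14381.44) / 88 ≈ 0.840.

δ ≈ 0.840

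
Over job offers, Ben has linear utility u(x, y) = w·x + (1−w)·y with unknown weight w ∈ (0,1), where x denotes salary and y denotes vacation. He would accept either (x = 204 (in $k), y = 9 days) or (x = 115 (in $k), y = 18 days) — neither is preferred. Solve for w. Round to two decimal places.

Indifference: w·204 + (1−w)·9 = w·115 + (1−w)·18.
w·(204−115) = (1−w)·(18−9), i.e. w·89 = (1−w)·9.
The marginal rate of substitution is 9/89, so w = 9/(89+9) = 0.09.

w = 0.09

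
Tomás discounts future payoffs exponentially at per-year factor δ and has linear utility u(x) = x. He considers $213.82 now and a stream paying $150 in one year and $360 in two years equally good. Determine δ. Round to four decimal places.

δ ≈ 0.5900

The stream is worth 150δ + 360δ² today, so 150δ + 360δ² = 213.82.
So 360δ² + 150δ − 213.82 = 0.
The positive root is δ = [−150 + √(150² + 4·360·213.82)] / (2·360) = (−150 + 574.805)/720 ≈ 0.5900.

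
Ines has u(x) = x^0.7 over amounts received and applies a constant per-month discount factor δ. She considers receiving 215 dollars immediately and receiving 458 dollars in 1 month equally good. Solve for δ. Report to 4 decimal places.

δ ≈ 0.5890

Equating discounted utilities: u(215) = δ·u(458) ⇒ δ = u(215)/u(458).
Since u(x) = x^0.7, δ = (215/458)^0.7 = 0.46943^0.7 = 0.58898.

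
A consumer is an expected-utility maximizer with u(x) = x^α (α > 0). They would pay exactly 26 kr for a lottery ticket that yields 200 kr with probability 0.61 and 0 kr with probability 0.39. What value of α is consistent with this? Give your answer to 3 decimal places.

EU(lottery) = 0.61·200^α + 0.39·0 = 0.61·200^α.
Indifference: 26^α = 0.61·200^α, so (26/200)^α = 0.61.
Taking logs: α·ln(26/200) = ln(0.61), so α = -0.494296 / -2.040221 ≈ 0.242.

α ≈ 0.242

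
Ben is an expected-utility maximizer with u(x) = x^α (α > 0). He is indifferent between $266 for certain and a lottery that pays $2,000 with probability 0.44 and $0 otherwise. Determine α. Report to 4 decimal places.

The lottery's expected utility is 0.44·u(2000) + 0.56·u(0) = 0.44·2000^α (since u(0) = 0 for α > 0).
Indifference: 266^α = 0.44·2000^α, so (266/2000)^α = 0.44.
Take logs: α = ln 0.44 / ln(266/2000) ≈ 0.406949.

α ≈ 0.4069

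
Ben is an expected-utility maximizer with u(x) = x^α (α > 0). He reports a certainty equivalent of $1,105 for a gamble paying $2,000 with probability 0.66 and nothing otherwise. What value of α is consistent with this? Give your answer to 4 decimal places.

α ≈ 0.7003

Since u(0) = 0, the lottery's EU is 0.66·2000^α.
Indifference: 1105^α = 0.66·2000^α, so (1105/2000)^α = 0.66.
Taking logs: α·ln(1105/2000) = ln(0.66), so α = -0.4155154 / -0.5933018 ≈ 0.7003.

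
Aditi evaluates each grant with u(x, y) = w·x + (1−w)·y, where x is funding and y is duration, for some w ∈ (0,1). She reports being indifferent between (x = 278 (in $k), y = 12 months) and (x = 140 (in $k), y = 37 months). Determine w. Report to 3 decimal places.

w = 0.153

Equating utilities: w·278 + (1−w)·12 = w·140 + (1−w)·37.
Collecting terms: w·138 = (1−w)·25.
Hence w = 25/(138+25) = 25/163 = 0.153.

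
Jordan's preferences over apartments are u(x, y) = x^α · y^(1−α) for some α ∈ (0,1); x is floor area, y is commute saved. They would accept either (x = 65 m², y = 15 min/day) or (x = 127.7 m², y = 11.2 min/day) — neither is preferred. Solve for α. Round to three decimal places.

Indifference: 65^α · 15^(1−α) = 127.7^α · 11.2^(1−α).
Rearrange to (65/127.7)^α = (11.2/15)^(1−α) and take logs: α·-0.675296 = (1−α)·-0.292136.
With A = -0.675296 and B = -0.292136: α·A = (1−α)·B, so α = B/(A+B) = -0.292136/-0.967432 ≈ 0.302.

α ≈ 0.302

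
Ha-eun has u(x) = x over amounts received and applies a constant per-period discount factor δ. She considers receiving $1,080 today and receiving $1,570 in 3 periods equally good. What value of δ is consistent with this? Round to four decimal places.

Indifference means u(1080) = δ^3 · u(1570), so δ^3 = u(1080)/u(1570).
With u(x) = x: δ^3 = 1080/1570 = 0.68790.
Taking the cube root: δ = 0.68790^(1/3) ≈ 0.8828.

δ ≈ 0.8828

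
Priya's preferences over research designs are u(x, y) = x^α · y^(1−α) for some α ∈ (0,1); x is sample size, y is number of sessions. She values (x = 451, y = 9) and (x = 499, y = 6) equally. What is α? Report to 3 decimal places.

The Cobb–Douglas utilities coincide, so 451^α·9^(1−α) = 499^α·6^(1−α).
Rearrange to (451/499)^α = (6/9)^(1−α) and take logs: α·-0.101139 = (1−α)·-0.405465.
So α/(1−α) = (-0.405465)/(-0.101139) = 4.008988, and α = 4.008988/5.008988 ≈ 0.800.

α ≈ 0.800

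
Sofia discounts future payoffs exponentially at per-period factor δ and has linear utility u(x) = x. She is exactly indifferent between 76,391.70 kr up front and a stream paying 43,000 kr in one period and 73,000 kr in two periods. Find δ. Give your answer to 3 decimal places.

The stream is worth 43000δ + 73000δ² today, so 43000δ + 73000δ² = 76391.70.
That is, 73000δ² + 43000δ − 76391.70 = 0, a quadratic in δ.
By the quadratic formula (taking the positive root), δ = (−43000 + √24155376400.00) / 146000 ≈ 0.770.

δ ≈ 0.770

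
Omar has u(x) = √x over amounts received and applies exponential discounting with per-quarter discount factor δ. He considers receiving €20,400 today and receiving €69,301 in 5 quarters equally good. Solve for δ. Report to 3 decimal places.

Equating discounted utilities: u(20400) = δ^5·u(69301) ⇒ δ^5 = u(20400)/u(69301).
With u(x) = √x: δ^5 = √20400/√69301 = √(20400/69301) = 0.54256.
Hence δ = (0.54256)^(1/5) = 0.88489.

δ ≈ 0.885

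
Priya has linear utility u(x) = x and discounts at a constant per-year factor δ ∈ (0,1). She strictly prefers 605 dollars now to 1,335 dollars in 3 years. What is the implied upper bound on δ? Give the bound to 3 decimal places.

The preference means 605 > δ^3·1335.
Dividing by 1335: δ^3 < 0.45318. Both sides are positive, so the cube root keeps the direction.
δ < (605/1335)^(1/3) ≈ 0.768.

δ < 0.768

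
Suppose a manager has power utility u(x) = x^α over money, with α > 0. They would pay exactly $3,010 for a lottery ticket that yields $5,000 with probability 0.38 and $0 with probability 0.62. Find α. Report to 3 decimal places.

α ≈ 1.907

EU(lottery) = 0.38·5000^α + 0.62·0 = 0.38·5000^α.
Setting u(3010) equal to that: 3010^α = 0.38·5000^α ⇒ (3010/5000)^α = 0.38.
Take logs: α = ln 0.38 / ln(3010/5000) ≈ 1.90658.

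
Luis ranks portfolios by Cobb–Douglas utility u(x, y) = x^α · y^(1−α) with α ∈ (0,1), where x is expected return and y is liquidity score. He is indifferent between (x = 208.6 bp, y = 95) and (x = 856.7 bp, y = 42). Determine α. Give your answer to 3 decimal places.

Set the two utilities equal: 208.6^α·95^(1−α) = 856.7^α·42^(1−α).
(208.6/856.7)^α = (42/95)^(1−α); take logs: α·ln(208.6/856.7) = (1−α)·ln(42/95), i.e. α·-1.412669 = (1−α)·-0.816207.
Thus α·(-2.228876) = -0.816207, so α = -0.816207/-2.228876 ≈ 0.366.

α ≈ 0.366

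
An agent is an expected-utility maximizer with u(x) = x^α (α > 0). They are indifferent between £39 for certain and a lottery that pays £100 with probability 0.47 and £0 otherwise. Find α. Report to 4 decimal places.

EU(lottery) = 0.47·100^α + 0.53·0 = 0.47·100^α.
Equating: 39^α = 0.47·100^α, i.e. 0.3900^α = 0.47.
α = ln(0.47) / ln(39/100) = -0.7550226/-0.9416085 ≈ 0.8018.

α ≈ 0.8018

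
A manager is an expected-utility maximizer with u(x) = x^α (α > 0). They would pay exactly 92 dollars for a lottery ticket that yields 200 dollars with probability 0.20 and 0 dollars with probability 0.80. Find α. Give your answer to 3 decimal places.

EU(lottery) = 0.20·200^α + 0.80·0 = 0.20·200^α.
Indifference: 92^α = 0.20·200^α, so (92/200)^α = 0.20.
α = ln(0.20) / ln(92/200) = -1.609438/-0.776529 ≈ 2.073.

α ≈ 2.073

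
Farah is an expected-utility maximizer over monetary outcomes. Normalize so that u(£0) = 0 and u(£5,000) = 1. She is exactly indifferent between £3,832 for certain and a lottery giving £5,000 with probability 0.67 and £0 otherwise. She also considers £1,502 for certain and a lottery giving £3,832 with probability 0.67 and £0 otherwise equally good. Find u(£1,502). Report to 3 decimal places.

0.449

First, u(£3,832) = 0.67·u(£5,000) + 0.33·u(£0) = 0.67.
Chaining: u(£1,502) = 0.67·0.67 + 0.33·0.00 = 0.4489.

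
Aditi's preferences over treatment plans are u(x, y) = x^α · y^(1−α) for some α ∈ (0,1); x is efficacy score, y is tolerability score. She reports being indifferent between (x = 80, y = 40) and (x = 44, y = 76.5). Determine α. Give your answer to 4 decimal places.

α ≈ 0.5203

The Cobb–Douglas utilities coincide, so 80^α·40^(1−α) = 44^α·76.5^(1−α).
Rearrange to (80/44)^α = (76.5/40)^(1−α) and take logs: α·0.5978370 = (1−α)·0.6484113.
Thus α·(1.2462483) = 0.6484113, so α = 0.6484113/1.2462483 ≈ 0.5203.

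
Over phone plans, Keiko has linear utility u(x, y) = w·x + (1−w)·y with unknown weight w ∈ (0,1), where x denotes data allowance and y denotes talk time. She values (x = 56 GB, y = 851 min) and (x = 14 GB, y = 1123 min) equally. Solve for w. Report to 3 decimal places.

w = 0.866

Equating utilities: w·56 + (1−w)·851 = w·14 + (1−w)·1123.
Rearranging, 42·w − 272·(1−w) = 0.
Hence w = 272/(42+272) = 272/314 = 0.866.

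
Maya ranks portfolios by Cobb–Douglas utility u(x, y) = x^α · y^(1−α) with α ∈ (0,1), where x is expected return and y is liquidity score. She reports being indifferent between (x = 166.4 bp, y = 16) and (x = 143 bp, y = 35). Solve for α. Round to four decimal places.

Set the two utilities equal: 166.4^α·16^(1−α) = 143^α·35^(1−α).
Rearrange to (166.4/143)^α = (35/16)^(1−α) and take logs: α·0.1515499 = (1−α)·0.7827593.
So α/(1−α) = (0.7827593)/(0.1515499) = 5.1650268, and α = 5.1650268/6.1650268 ≈ 0.8378.

α ≈ 0.8378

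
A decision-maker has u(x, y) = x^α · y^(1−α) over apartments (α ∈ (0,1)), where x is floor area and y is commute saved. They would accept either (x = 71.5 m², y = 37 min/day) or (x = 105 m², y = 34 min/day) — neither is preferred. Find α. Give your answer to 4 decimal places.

α ≈ 0.1804

Set the two utilities equal: 71.5^α·37^(1−α) = 105^α·34^(1−α).
Rearrange to (71.5/105)^α = (34/37)^(1−α) and take logs: α·-0.3842629 = (1−α)·-0.0845574.
With A = -0.3842629 and B = -0.0845574: α·A = (1−α)·B, so α = B/(A+B) = -0.0845574/-0.4688203 ≈ 0.1804.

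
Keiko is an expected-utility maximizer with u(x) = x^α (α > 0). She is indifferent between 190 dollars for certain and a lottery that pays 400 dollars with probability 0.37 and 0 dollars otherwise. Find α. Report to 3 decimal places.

EU(lottery) = 0.37·400^α + 0.63·0 = 0.37·400^α.
Equating: 190^α = 0.37·400^α, i.e. 0.4750^α = 0.37.
Taking logs: α·ln(190/400) = ln(0.37), so α = -0.994252 / -0.744440 ≈ 1.336.

α ≈ 1.336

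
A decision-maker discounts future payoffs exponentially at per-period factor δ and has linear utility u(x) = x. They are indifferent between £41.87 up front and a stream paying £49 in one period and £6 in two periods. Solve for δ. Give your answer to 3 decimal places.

The stream is worth 49δ + 6δ² today, so 49δ + 6δ² = 41.87.
Rearranged: 6δ² + 49δ − 41.87 = 0.
By the quadratic formula (taking the positive root), δ = (−49 + √3405.88) / 12 ≈ 0.780.

δ ≈ 0.780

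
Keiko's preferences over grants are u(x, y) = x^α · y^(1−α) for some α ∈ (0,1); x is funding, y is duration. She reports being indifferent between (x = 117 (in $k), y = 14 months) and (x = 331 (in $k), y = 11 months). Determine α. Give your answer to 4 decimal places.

α ≈ 0.1882

The Cobb–Douglas utilities coincide, so 117^α·14^(1−α) = 331^α·11^(1−α).
Rearrange to (117/331)^α = (11/14)^(1−α) and take logs: α·-1.0399444 = (1−α)·-0.2411621.
Thus α·(-1.2811065) = -0.2411621, so α = -0.2411621/-1.2811065 ≈ 0.1882.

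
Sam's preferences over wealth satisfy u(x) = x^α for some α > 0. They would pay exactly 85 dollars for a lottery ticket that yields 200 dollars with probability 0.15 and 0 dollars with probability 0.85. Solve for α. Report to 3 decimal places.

EU(lottery) = 0.15·200^α + 0.85·0 = 0.15·200^α.
Equating: 85^α = 0.15·200^α, i.e. 0.4250^α = 0.15.
α = ln(0.15) / ln(85/200) = -1.897120/-0.855666 ≈ 2.217.

α ≈ 2.217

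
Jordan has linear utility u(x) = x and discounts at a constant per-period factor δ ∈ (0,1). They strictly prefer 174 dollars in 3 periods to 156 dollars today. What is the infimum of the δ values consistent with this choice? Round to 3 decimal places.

δ > 0.964

The preference means 156 < δ^3·174.
Dividing by 174: δ^3 > 0.89655. Both sides are positive, so the cube root keeps the direction.
δ > (156/174)^(1/3) ≈ 0.964.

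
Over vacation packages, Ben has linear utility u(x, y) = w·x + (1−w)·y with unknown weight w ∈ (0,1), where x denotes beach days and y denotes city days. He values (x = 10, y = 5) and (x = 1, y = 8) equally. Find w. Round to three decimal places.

Indifference: w·10 + (1−w)·5 = w·1 + (1−w)·8.
w·(10−1) = (1−w)·(8−5), i.e. w·9 = (1−w)·3.
So w/(1−w) = 3/9 = 0.3333, giving w = 3/(9+3) = 0.250.

w = 0.250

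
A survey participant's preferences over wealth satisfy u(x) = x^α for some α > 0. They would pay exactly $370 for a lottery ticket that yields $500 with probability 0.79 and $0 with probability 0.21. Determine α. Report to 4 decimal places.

EU(lottery) = 0.79·500^α + 0.21·0 = 0.79·500^α.
Indifference: 370^α = 0.79·500^α, so (370/500)^α = 0.79.
Take logs: α = ln 0.79 / ln(370/500) ≈ 0.782857.

α ≈ 0.7829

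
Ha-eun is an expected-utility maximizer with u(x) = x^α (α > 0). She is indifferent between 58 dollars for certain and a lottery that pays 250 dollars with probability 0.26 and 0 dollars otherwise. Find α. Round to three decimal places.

α ≈ 0.922

The lottery's expected utility is 0.26·u(250) + 0.74·u(0) = 0.26·250^α (since u(0) = 0 for α > 0).
Indifference: 58^α = 0.26·250^α, so (58/250)^α = 0.26.
Taking logs: α·ln(58/250) = ln(0.26), so α = -1.347074 / -1.461018 ≈ 0.922.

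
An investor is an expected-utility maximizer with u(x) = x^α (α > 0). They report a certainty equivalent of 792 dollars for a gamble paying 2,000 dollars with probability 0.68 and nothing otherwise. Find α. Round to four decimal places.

EU(lottery) = 0.68·2000^α + 0.32·0 = 0.68·2000^α.
Setting u(792) equal to that: 792^α = 0.68·2000^α ⇒ (792/2000)^α = 0.68.
Taking logs: α·ln(792/2000) = ln(0.68), so α = -0.3856625 / -0.9263411 ≈ 0.4163.

α ≈ 0.4163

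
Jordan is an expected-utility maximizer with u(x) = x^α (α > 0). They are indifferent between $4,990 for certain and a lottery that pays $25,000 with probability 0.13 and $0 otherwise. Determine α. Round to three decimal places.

α ≈ 1.266

The lottery's expected utility is 0.13·u(25000) + 0.87·u(0) = 0.13·25000^α (since u(0) = 0 for α > 0).
Equating: 4990^α = 0.13·25000^α, i.e. 0.1996^α = 0.13.
α = ln(0.13) / ln(4990/25000) = -2.040221/-1.611440 ≈ 1.266.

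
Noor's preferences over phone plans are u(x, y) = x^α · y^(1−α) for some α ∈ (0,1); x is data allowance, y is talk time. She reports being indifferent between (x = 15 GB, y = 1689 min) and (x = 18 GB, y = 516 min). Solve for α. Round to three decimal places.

The Cobb–Douglas utilities coincide, so 15^α·1689^(1−α) = 18^α·516^(1−α).
Taking logs: α·ln 15 + (1−α)·ln 1689 = α·ln 18 + (1−α)·ln 516, i.e. α·-0.182322 = (1−α)·-1.185785.
So α/(1−α) = (-1.185785)/(-0.182322) = 6.503795, and α = 6.503795/7.503795 ≈ 0.867.

α ≈ 0.867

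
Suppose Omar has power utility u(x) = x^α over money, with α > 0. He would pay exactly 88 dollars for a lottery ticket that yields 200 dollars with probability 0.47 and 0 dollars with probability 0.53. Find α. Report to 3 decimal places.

Since u(0) = 0, the lottery's EU is 0.47·200^α.
Setting u(88) equal to that: 88^α = 0.47·200^α ⇒ (88/200)^α = 0.47.
Taking logs: α·ln(88/200) = ln(0.47), so α = -0.755023 / -0.820981 ≈ 0.920.

α ≈ 0.920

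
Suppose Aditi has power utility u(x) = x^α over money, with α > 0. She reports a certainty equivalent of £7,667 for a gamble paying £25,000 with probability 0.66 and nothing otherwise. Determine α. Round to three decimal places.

Since u(0) = 0, the lottery's EU is 0.66·25000^α.
Equating: 7667^α = 0.66·25000^α, i.e. 0.3067^α = 0.66.
Taking logs: α·ln(7667/25000) = ln(0.66), so α = -0.415515 / -1.181950 ≈ 0.352.

α ≈ 0.352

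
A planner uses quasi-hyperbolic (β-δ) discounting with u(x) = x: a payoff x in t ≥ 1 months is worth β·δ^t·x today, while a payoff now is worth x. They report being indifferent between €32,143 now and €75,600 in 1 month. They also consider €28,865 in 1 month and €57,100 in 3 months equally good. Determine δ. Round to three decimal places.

From the later pair, β·δ^1·28865 = β·δ^3·57100; dividing through, δ^2 = 28865/57100 = 0.50552, so δ = 0.71100.

δ ≈ 0.711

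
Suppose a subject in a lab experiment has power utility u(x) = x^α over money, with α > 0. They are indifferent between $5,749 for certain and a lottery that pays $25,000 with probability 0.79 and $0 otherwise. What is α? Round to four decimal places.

α ≈ 0.1604

Since u(0) = 0, the lottery's EU is 0.79·25000^α.
Setting u(5749) equal to that: 5749^α = 0.79·25000^α ⇒ (5749/25000)^α = 0.79.
α = ln(0.79) / ln(5749/25000) = -0.2357223/-1.4698499 ≈ 0.1604.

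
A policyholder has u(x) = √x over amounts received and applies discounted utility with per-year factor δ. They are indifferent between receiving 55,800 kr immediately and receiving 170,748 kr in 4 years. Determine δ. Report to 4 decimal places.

Indifference means u(55800) = δ^4 · u(170748), so δ^4 = u(55800)/u(170748).
With u(x) = √x: δ^4 = √55800/√170748 = √(55800/170748) = 0.57166.
Taking the 4th root: δ = 0.57166^(1/4) ≈ 0.8695.

δ ≈ 0.8695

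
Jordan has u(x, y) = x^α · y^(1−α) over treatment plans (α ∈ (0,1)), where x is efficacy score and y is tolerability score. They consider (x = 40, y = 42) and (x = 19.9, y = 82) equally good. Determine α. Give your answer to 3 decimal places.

α ≈ 0.489

The Cobb–Douglas utilities coincide, so 40^α·42^(1−α) = 19.9^α·82^(1−α).
(40/19.9)^α = (82/42)^(1−α); take logs: α·ln(40/19.9) = (1−α)·ln(82/42), i.e. α·0.698160 = (1−α)·0.669050.
So α/(1−α) = (0.669050)/(0.698160) = 0.958305, and α = 0.958305/1.958305 ≈ 0.489.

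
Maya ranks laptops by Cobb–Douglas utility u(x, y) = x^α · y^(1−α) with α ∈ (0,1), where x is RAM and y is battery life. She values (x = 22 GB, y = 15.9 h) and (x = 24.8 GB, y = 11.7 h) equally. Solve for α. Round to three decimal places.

α ≈ 0.719

The Cobb–Douglas utilities coincide, so 22^α·15.9^(1−α) = 24.8^α·11.7^(1−α).
(22/24.8)^α = (11.7/15.9)^(1−α); take logs: α·ln(22/24.8) = (1−α)·ln(11.7/15.9), i.e. α·-0.119801 = (1−α)·-0.306730.
Thus α·(-0.426531) = -0.306730, so α = -0.306730/-0.426531 ≈ 0.719.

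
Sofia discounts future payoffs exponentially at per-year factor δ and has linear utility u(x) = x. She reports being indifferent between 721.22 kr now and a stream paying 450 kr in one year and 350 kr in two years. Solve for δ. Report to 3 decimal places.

Equating present values: 721.22 = 450δ + 350δ².
So 350δ² + 450δ − 721.22 = 0.
The positive root is δ = [−450 + √(450² + 4·350·721.22)] / (2·350) = (−450 + 1101.003)/700 ≈ 0.930.

δ ≈ 0.930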